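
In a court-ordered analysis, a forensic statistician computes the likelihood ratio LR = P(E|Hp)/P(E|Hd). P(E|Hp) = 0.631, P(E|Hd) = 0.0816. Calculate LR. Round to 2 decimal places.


Likelihood ratio calculation:
LR = P(E|Hp) / P(E|Hd)
LR = 0.631 / 0.0816
LR = 7.73

7.73


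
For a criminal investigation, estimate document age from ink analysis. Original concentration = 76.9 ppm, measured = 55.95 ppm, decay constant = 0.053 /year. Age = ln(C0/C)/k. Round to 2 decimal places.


Document age estimation:
C0/C = 76.9 / 55.95 = 1.374441
ln(C0/C) = 0.318047
t = 0.318047 / 0.053 = 6.00 years

6.00


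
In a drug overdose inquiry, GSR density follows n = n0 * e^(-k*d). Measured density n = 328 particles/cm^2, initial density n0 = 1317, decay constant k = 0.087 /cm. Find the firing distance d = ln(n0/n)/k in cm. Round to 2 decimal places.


GSR distance calculation:
n0/n = 1317 / 328 = 4.015244
ln(n0/n) = 1.390098
d = 1.390098 / 0.087 = 15.98 cm

15.98


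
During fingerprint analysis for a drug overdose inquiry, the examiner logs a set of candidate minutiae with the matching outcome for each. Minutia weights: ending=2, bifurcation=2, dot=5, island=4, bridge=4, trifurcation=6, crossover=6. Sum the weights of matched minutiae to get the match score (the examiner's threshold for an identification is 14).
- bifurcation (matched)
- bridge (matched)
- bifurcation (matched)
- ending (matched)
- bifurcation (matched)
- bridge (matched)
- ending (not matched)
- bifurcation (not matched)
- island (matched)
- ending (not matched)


Weighted minutiae match score:
  bifurcation: matched, +2 (running total 2)
  bridge: matched, +4 (running total 6)
  bifurcation: matched, +2 (running total 8)
  ending: matched, +2 (running total 10)
  bifurcation: matched, +2 (running total 12)
  bridge: matched, +4 (running total 16)
  ending: not matched, +0
  bifurcation: not matched, +0
  island: matched, +4 (running total 20)
  ending: not matched, +0
Total score = 20
Threshold = 14; verdict = identification

20


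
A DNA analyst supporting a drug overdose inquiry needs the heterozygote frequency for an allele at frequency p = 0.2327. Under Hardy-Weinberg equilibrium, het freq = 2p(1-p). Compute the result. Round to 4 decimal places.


Hardy-Weinberg heterozygote frequency:
q = 1 - p = 1 - 0.2327 = 0.7673
2pq = 2 * 0.2327 * 0.7673 = 0.3571

0.3571


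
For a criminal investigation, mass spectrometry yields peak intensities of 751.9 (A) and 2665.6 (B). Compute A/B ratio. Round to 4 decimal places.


Spectral peak ratio:
Peak A = 751.9 counts
Peak B = 2665.6 counts
Ratio = 751.9 / 2665.6 = 0.2821

0.2821


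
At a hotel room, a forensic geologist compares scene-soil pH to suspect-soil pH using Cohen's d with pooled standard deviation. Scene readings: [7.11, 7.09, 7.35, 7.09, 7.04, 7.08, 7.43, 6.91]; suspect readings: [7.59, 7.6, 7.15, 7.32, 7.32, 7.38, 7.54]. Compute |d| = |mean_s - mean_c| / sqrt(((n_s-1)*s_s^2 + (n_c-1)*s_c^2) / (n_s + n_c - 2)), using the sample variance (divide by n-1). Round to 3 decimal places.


Pooled-variance Cohen's d for soil pH comparison:
Scene mean = 57.1 / 8 = 7.1375
Suspect mean = 51.9 / 7 = 7.414286
Scene sample variance s_s^2 = 0.02865
Suspect sample variance s_c^2 = 0.028329
Pooled variance = ((n_s-1)*s_s^2 + (n_c-1)*s_c^2) / (n_s + n_c - 2) = 0.028502
Pooled SD = sqrt(0.028502) = 0.168825
Mean difference = -0.276786
|d| = |-0.276786| / 0.168825 = 1.639

1.639


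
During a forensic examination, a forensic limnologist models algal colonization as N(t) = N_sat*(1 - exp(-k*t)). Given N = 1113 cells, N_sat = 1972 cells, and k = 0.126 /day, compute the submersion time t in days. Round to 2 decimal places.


PMSI from diatom colonization curve:
N / N_sat = 1113 / 1972 = 0.564402
1 - N/N_sat = 0.435598
ln(1 - N/N_sat) = -0.831035
t = -ln(1 - N/N_sat) / k = -(-0.831035) / 0.126 = 6.60 days

6.60


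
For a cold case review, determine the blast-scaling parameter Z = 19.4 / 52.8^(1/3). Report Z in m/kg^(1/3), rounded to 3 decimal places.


Scaled distance calculation:
W^(1/3) = 52.8^(1/3) = 3.751555
Z = R / W^(1/3) = 19.4 / 3.751555
Z = 5.171 m/kg^(1/3)

5.171


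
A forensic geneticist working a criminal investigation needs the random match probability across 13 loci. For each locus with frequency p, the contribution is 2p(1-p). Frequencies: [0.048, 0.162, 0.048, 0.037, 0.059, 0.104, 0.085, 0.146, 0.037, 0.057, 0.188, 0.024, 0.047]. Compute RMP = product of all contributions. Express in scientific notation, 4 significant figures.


Computing RMP for 13 loci:
Locus 1: 2 * 0.048 * 0.952 = 0.091392
Locus 2: 2 * 0.162 * 0.838 = 0.271512
Locus 3: 2 * 0.048 * 0.952 = 0.091392
Locus 4: 2 * 0.037 * 0.963 = 0.071262
Locus 5: 2 * 0.059 * 0.941 = 0.111038
Locus 6: 2 * 0.104 * 0.896 = 0.186368
Locus 7: 2 * 0.085 * 0.915 = 0.15555
Locus 8: 2 * 0.146 * 0.854 = 0.249368
Locus 9: 2 * 0.037 * 0.963 = 0.071262
Locus 10: 2 * 0.057 * 0.943 = 0.107502
Locus 11: 2 * 0.188 * 0.812 = 0.305312
Locus 12: 2 * 0.024 * 0.976 = 0.046848
Locus 13: 2 * 0.047 * 0.953 = 0.089582
RMP = 1.273e-12

1.273e-12


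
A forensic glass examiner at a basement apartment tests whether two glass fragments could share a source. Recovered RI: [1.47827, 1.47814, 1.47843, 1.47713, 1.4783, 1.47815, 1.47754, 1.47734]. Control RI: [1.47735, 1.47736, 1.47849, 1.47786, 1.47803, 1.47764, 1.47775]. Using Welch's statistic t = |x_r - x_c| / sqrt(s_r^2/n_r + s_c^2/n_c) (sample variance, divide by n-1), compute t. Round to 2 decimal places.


Welch's t-criterion for glass RI comparison:
Recovered mean = sum / n_r = 11.8233 / 8 = 1.4779125
Control mean = sum / n_c = 10.34448 / 7 = 1.4777829
Recovered sample variance s_r^2 = 2.47536e-07
Control sample variance s_c^2 = 1.59124e-07
Welch SE (unpooled) = sqrt(s_r^2/n_r + s_c^2/n_c) = sqrt(3.0942e-08 + 2.2732e-08) = sqrt(5.3674e-08) = 0.000231676
|mean_r - mean_c| = 0.000129643
t = 0.000129643 / 0.000231676 = 0.56

0.56


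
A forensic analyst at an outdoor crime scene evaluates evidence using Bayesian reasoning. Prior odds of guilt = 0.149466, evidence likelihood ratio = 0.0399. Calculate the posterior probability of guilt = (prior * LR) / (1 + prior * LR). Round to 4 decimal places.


Bayesian evidence evaluation:
Posterior odds = prior_odds * LR = 0.149466 * 0.0399 = 0.005963693
Posterior probability = posterior_odds / (1 + posterior_odds)
= 0.005963693 / (1 + 0.005963693)
= 0.005963693 / 1.005963693
= 0.0059

0.0059


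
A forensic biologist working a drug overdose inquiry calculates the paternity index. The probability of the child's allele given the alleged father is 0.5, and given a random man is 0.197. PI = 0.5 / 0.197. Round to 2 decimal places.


Paternity Index calculation:
PI = P(allele|father) / P(allele|random)
PI = 0.5 / 0.197
PI = 2.54

2.54


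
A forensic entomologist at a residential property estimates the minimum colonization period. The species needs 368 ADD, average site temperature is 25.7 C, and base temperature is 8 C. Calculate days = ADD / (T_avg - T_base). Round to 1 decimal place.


Insect development time:
Effective temperature = avg_temp - T_base = 25.7 - 8 = 17.7 C
Days = ADD / effective_temp = 368 / 17.7 = 20.8 days

20.8


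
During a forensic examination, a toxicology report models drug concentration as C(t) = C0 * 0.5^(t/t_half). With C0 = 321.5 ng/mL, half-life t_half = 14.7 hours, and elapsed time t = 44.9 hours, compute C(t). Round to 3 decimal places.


Drug concentration decay:
Number of half-lives = t / t_half = 44.9 / 14.7 = 3.054422
Decay factor = 0.5^3.054422 = 0.12037252
C(t) = 321.5 * 0.12037252 = 38.700 ng/mL

38.700


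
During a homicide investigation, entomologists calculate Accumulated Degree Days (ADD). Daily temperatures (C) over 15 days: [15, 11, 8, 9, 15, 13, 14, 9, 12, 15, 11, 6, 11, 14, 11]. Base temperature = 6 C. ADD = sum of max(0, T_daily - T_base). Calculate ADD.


Computing ADD day by day:
Day 1: max(0, 15 - 6) = 9
Day 2: max(0, 11 - 6) = 5
Day 3: max(0, 8 - 6) = 2
Day 4: max(0, 9 - 6) = 3
Day 5: max(0, 15 - 6) = 9
Day 6: max(0, 13 - 6) = 7
Day 7: max(0, 14 - 6) = 8
Day 8: max(0, 9 - 6) = 3
Day 9: max(0, 12 - 6) = 6
Day 10: max(0, 15 - 6) = 9
Day 11: max(0, 11 - 6) = 5
Day 12: max(0, 6 - 6) = 0
Day 13: max(0, 11 - 6) = 5
Day 14: max(0, 14 - 6) = 8
Day 15: max(0, 11 - 6) = 5
Total ADD = 84

84


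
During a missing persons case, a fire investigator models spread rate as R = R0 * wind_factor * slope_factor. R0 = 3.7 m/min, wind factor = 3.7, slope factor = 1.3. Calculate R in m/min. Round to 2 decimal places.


Fire spread rate calculation:
R = R0 * wind_factor * slope_factor
= 3.7 * 3.7 * 1.3
= 13.69 * 1.3
= 17.80 m/min

17.80


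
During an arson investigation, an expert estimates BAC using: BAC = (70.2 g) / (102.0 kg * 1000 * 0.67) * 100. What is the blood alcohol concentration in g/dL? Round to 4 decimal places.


Applying the Widmark formula:
BAC = (dose_g / (body_wt * 1000 * r)) * 100
Denominator = 102.0 * 1000 * 0.67 = 68340
BAC = (70.2 / 68340) * 100
BAC = 0.1027 g/dL

0.1027


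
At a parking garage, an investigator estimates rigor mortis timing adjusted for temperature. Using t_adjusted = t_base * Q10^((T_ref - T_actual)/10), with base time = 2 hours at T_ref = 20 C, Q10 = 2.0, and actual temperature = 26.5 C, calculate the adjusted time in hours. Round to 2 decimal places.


Rigor mortis time adjustment:
Exponent = (T_ref - T_actual) / 10 = (20 - 26.5) / 10 = -0.65
Q10 factor = 2.0^-0.65 = 0.63728
t_adjusted = 2 * 0.63728 = 1.27 hours

1.27


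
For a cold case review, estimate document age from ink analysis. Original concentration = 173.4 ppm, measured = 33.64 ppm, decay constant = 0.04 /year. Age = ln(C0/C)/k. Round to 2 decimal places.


Document age estimation:
C0/C = 173.4 / 33.64 = 5.154578
ln(C0/C) = 1.639885
t = 1.639885 / 0.04 = 41.00 years

41.00


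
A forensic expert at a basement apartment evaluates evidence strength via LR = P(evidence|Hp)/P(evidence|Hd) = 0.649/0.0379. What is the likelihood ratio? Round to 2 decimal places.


Likelihood ratio calculation:
LR = P(E|Hp) / P(E|Hd)
LR = 0.649 / 0.0379
LR = 17.12

17.12


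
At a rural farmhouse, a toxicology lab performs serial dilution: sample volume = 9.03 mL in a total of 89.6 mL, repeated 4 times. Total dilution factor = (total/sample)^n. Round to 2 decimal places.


Dilution factor calculation:
Single dilution = V_total / V_sample = 89.6 / 9.03 ≈ 9.922481
Number of dilutions = 4
Total DF = (89.6 / 9.03)^4 (full precision, rounded at the end) = 9693.51

9693.51


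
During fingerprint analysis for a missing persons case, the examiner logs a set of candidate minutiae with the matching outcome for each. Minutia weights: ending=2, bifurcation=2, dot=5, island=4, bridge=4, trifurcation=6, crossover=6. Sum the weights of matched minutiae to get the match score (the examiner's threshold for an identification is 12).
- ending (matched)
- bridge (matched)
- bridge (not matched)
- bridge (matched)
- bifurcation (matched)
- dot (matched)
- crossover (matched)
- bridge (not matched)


Weighted minutiae match score:
  ending: matched, +2 (running total 2)
  bridge: matched, +4 (running total 6)
  bridge: not matched, +0
  bridge: matched, +4 (running total 10)
  bifurcation: matched, +2 (running total 12)
  dot: matched, +5 (running total 17)
  crossover: matched, +6 (running total 23)
  bridge: not matched, +0
Total score = 23
Threshold = 12; verdict = identification

23


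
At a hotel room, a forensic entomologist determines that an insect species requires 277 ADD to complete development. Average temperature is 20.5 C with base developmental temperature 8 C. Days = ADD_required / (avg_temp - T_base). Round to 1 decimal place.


Insect development time:
Effective temperature = avg_temp - T_base = 20.5 - 8 = 12.5 C
Days = ADD / effective_temp = 277 / 12.5 = 22.2 days

22.2


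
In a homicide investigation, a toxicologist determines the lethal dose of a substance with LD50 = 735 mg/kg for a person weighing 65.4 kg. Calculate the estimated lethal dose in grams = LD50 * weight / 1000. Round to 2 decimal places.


Lethal dose calculation:
Lethal dose = LD50 * body_weight / 1000
= 735 * 65.4 / 1000
= 48069 / 1000
= 48.07 g

48.07


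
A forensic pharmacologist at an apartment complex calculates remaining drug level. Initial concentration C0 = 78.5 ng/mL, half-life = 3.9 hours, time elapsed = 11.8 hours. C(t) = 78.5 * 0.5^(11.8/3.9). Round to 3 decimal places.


Drug concentration decay:
Number of half-lives = t / t_half = 11.8 / 3.9 = 3.025641
Decay factor = 0.5^3.025641 = 0.122798
C(t) = 78.5 * 0.122798 = 9.640 ng/mL

9.640


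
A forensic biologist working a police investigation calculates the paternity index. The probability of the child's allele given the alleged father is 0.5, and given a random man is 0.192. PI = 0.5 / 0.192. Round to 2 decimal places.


Paternity Index calculation:
PI = P(allele|father) / P(allele|random)
PI = 0.5 / 0.192
PI = 2.60

2.60


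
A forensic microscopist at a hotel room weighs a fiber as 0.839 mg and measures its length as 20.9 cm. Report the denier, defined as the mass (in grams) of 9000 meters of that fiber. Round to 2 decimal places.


Denier calculation:
Mass in grams = 0.839 mg / 1000 = 0.000839 g
Length in meters = 20.9 cm / 100 = 0.209 m
Linear density = mass / length = 0.000839 / 0.209 = 0.00401435 g/m
Denier = (g/m) * 9000 = 0.00401435 * 9000 = 36.13

36.13


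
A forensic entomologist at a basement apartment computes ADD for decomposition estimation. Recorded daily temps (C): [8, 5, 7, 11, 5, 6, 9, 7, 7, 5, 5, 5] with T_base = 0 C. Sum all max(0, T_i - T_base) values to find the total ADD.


Computing ADD day by day:
Day 1: max(0, 8 - 0) = 8
Day 2: max(0, 5 - 0) = 5
Day 3: max(0, 7 - 0) = 7
Day 4: max(0, 11 - 0) = 11
Day 5: max(0, 5 - 0) = 5
Day 6: max(0, 6 - 0) = 6
Day 7: max(0, 9 - 0) = 9
Day 8: max(0, 7 - 0) = 7
Day 9: max(0, 7 - 0) = 7
Day 10: max(0, 5 - 0) = 5
Day 11: max(0, 5 - 0) = 5
Day 12: max(0, 5 - 0) = 5
Total ADD = 80

80


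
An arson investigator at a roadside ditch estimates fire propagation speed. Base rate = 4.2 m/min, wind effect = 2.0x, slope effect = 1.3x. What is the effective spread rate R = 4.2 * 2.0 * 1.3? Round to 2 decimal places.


Fire spread rate calculation:
R = R0 * wind_factor * slope_factor
= 4.2 * 2.0 * 1.3
= 8.4 * 1.3
= 10.92 m/min

10.92


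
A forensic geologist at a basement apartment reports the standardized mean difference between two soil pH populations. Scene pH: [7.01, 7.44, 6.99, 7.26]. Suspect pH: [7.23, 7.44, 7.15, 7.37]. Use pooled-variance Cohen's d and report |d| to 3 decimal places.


Pooled-variance Cohen's d for soil pH comparison:
Scene mean = 28.7 / 4 = 7.175
Suspect mean = 29.19 / 4 = 7.2975
Scene sample variance s_s^2 = 0.0463
Suspect sample variance s_c^2 = 0.017292
Pooled variance = ((n_s-1)*s_s^2 + (n_c-1)*s_c^2) / (n_s + n_c - 2) = 0.031796
Pooled SD = sqrt(0.031796) = 0.178314
Mean difference = -0.1225
|d| = |-0.1225| / 0.178314 = 0.687

0.687


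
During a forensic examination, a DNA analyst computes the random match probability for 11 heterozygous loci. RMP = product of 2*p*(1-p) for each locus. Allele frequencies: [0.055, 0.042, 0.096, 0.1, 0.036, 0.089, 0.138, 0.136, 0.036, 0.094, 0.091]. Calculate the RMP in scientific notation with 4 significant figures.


Computing RMP for 11 loci:
Locus 1: 2 * 0.055 * 0.945 = 0.10395
Locus 2: 2 * 0.042 * 0.958 = 0.080472
Locus 3: 2 * 0.096 * 0.904 = 0.173568
Locus 4: 2 * 0.1 * 0.9 = 0.18
Locus 5: 2 * 0.036 * 0.964 = 0.069408
Locus 6: 2 * 0.089 * 0.911 = 0.162158
Locus 7: 2 * 0.138 * 0.862 = 0.237912
Locus 8: 2 * 0.136 * 0.864 = 0.235008
Locus 9: 2 * 0.036 * 0.964 = 0.069408
Locus 10: 2 * 0.094 * 0.906 = 0.170328
Locus 11: 2 * 0.091 * 0.909 = 0.165438
RMP = 3.217e-10

3.217e-10


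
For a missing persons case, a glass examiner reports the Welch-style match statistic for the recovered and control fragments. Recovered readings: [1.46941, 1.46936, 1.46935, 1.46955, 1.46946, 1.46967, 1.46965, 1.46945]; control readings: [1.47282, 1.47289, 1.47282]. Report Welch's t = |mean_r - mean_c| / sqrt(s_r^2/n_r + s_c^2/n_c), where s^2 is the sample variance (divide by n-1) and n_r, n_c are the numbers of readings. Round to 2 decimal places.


Welch's t-criterion for glass RI comparison:
Recovered mean = sum / n_r = 11.7559 / 8 = 1.4694875
Control mean = sum / n_c = 4.41853 / 3 = 1.4728433
Recovered sample variance s_r^2 = 1.52786e-08
Control sample variance s_c^2 = 1.63333e-09
Welch SE (unpooled) = sqrt(s_r^2/n_r + s_c^2/n_c) = sqrt(1.90982e-09 + 5.44444e-10) = sqrt(2.45426e-09) = 4.95405e-05
|mean_r - mean_c| = 0.00335583
t = 0.00335583 / 4.95405e-05 = 67.74

67.74


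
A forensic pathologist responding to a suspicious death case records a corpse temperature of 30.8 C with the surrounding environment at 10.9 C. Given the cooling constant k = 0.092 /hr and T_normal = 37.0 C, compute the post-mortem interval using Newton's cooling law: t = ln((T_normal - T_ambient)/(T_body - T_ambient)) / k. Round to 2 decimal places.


Using Newton's law of cooling:
t = ln((T_normal - T_ambient) / (T_body - T_ambient)) / k
T_normal - T_ambient = 26.1
T_body - T_ambient = 19.9
Ratio = 1.311558
ln(ratio) = 0.271216
t = 0.271216 / 0.092 = 2.95 hours

2.95


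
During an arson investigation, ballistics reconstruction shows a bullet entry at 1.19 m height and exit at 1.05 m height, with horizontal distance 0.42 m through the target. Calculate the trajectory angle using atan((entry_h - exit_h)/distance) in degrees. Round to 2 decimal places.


Bullet trajectory angle:
Height difference = 1.19 - 1.05 = 0.14 m
angle = atan(0.14 / 0.42)
angle = atan(0.333333)
angle = 18.43 degrees

18.43


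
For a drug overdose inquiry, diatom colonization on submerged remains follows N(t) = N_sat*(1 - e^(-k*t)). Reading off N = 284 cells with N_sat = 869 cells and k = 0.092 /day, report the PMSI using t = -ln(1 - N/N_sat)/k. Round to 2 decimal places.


PMSI from diatom colonization curve:
N / N_sat = 284 / 869 = 0.326812
1 - N/N_sat = 0.673188
ln(1 - N/N_sat) = -0.395731
t = -ln(1 - N/N_sat) / k = -(-0.395731) / 0.092 = 4.30 days

4.30


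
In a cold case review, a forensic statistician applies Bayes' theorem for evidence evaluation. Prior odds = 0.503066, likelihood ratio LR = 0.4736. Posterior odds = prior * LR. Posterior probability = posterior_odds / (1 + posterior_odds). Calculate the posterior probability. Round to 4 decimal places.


Bayesian evidence evaluation:
Posterior odds = prior_odds * LR = 0.503066 * 0.4736 = 0.2382521
Posterior probability = posterior_odds / (1 + posterior_odds)
= 0.2382521 / (1 + 0.2382521)
= 0.2382521 / 1.2382521
= 0.1924

0.1924


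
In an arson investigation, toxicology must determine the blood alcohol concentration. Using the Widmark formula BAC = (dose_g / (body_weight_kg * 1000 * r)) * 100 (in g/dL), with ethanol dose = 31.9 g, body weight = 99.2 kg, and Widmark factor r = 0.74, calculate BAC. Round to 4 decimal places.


Applying the Widmark formula:
BAC = (dose_g / (body_wt * 1000 * r)) * 100
Denominator = 99.2 * 1000 * 0.74 = 73408
BAC = (31.9 / 73408) * 100
BAC = 0.0435 g/dL

0.0435


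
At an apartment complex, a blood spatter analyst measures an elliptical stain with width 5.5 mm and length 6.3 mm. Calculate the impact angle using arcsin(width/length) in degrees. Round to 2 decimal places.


Blood spatter impact angle calculation:
width / length = 5.5 / 6.3 = 0.873016
angle = arcsin(0.873016)
angle = 60.81 degrees

60.81


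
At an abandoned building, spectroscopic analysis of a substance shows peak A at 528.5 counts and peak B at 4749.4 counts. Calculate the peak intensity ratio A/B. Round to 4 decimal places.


Spectral peak ratio:
Peak A = 528.5 counts
Peak B = 4749.4 counts
Ratio = 528.5 / 4749.4 = 0.1113

0.1113


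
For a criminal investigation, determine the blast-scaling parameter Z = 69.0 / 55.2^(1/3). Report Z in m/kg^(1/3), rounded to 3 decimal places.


Scaled distance calculation:
W^(1/3) = 55.2^(1/3) = 3.807557
Z = R / W^(1/3) = 69.0 / 3.807557
Z = 18.122 m/kg^(1/3)

18.122


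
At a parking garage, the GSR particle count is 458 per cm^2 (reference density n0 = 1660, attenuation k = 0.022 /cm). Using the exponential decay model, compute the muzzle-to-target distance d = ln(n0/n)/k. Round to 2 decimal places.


GSR distance calculation:
n0/n = 1660 / 458 = 3.624454
ln(n0/n) = 1.287704
d = 1.287704 / 0.022 = 58.53 cm

58.53


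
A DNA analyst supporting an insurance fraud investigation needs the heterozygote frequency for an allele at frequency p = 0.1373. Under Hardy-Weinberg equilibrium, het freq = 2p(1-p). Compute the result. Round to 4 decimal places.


Hardy-Weinberg heterozygote frequency:
q = 1 - p = 1 - 0.1373 = 0.8627
2pq = 2 * 0.1373 * 0.8627 = 0.2369

0.2369


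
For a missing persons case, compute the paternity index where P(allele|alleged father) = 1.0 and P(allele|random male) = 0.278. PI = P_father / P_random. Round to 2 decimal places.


Paternity Index calculation:
PI = P(allele|father) / P(allele|random)
PI = 1.0 / 0.278
PI = 3.60

3.60


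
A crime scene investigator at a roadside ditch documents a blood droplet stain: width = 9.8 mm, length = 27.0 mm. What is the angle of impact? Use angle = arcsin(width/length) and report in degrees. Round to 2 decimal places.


Blood spatter impact angle calculation:
width / length = 9.8 / 27.0 = 0.362963
angle = arcsin(0.362963)
angle = 21.28 degrees

21.28


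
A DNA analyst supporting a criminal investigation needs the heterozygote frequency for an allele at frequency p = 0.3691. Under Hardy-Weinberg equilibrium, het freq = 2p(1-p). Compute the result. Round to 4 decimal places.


Hardy-Weinberg heterozygote frequency:
q = 1 - p = 1 - 0.3691 = 0.6309
2pq = 2 * 0.3691 * 0.6309 = 0.4657

0.4657


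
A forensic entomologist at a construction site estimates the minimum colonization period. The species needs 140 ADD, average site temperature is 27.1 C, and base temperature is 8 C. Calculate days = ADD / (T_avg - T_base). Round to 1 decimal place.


Insect development time:
Effective temperature = avg_temp - T_base = 27.1 - 8 = 19.1 C
Days = ADD / effective_temp = 140 / 19.1 = 7.3 days

7.3


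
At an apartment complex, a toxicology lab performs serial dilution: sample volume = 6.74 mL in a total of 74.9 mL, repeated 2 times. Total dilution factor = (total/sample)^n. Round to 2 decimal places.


Dilution factor calculation:
Single dilution = V_total / V_sample = 74.9 / 6.74 ≈ 11.11276
Number of dilutions = 2
Total DF = (74.9 / 6.74)^2 (full precision, rounded at the end) = 123.49

123.49


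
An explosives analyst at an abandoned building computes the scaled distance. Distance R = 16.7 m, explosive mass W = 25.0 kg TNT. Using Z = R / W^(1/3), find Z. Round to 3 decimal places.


Scaled distance calculation:
W^(1/3) = 25.0^(1/3) = 2.924018
Z = R / W^(1/3) = 16.7 / 2.924018
Z = 5.711 m/kg^(1/3)

5.711


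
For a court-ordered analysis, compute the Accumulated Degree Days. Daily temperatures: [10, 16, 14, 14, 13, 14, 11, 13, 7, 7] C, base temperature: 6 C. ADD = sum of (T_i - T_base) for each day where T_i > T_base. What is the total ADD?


Computing ADD day by day:
Day 1: max(0, 10 - 6) = 4
Day 2: max(0, 16 - 6) = 10
Day 3: max(0, 14 - 6) = 8
Day 4: max(0, 14 - 6) = 8
Day 5: max(0, 13 - 6) = 7
Day 6: max(0, 14 - 6) = 8
Day 7: max(0, 11 - 6) = 5
Day 8: max(0, 13 - 6) = 7
Day 9: max(0, 7 - 6) = 1
Day 10: max(0, 7 - 6) = 1
Total ADD = 59

59


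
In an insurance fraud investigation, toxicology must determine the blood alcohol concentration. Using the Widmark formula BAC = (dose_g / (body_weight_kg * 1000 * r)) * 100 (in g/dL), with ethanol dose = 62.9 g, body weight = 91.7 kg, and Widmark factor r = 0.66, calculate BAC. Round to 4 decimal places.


Applying the Widmark formula:
BAC = (dose_g / (body_wt * 1000 * r)) * 100
Denominator = 91.7 * 1000 * 0.66 = 60522
BAC = (62.9 / 60522) * 100
BAC = 0.1039 g/dL

0.1039


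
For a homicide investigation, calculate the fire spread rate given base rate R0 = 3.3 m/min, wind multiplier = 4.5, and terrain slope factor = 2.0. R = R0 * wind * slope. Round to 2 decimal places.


Fire spread rate calculation:
R = R0 * wind_factor * slope_factor
= 3.3 * 4.5 * 2.0
= 14.85 * 2.0
= 29.70 m/min

29.70


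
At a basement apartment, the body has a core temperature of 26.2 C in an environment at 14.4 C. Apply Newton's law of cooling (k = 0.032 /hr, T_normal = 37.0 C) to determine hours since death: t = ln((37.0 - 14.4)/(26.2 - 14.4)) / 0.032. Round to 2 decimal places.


Using Newton's law of cooling:
t = ln((T_normal - T_ambient) / (T_body - T_ambient)) / k
T_normal - T_ambient = 22.6
T_body - T_ambient = 11.8
Ratio = 1.915254
ln(ratio) = 0.64985
t = 0.64985 / 0.032 = 20.31 hours

20.31


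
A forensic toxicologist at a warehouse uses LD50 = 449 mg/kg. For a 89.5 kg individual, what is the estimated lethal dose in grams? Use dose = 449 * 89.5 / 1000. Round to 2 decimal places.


Lethal dose calculation:
Lethal dose = LD50 * body_weight / 1000
= 449 * 89.5 / 1000
= 40185.5 / 1000
= 40.19 g

40.19


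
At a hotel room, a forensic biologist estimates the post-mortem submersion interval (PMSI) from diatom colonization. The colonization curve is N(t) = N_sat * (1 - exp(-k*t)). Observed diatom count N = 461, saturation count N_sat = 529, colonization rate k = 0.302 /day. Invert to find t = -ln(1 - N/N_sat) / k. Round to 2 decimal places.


PMSI from diatom colonization curve:
N / N_sat = 461 / 529 = 0.871456
1 - N/N_sat = 0.128544
ln(1 - N/N_sat) = -2.051484
t = -ln(1 - N/N_sat) / k = -(-2.051484) / 0.302 = 6.79 days

6.79


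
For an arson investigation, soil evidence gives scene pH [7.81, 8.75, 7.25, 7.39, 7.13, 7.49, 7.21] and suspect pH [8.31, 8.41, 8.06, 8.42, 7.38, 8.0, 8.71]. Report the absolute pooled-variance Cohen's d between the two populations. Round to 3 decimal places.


Pooled-variance Cohen's d for soil pH comparison:
Scene mean = 53.03 / 7 = 7.575714
Suspect mean = 57.29 / 7 = 8.184286
Scene sample variance s_s^2 = 0.319029
Suspect sample variance s_c^2 = 0.182495
Pooled variance = ((n_s-1)*s_s^2 + (n_c-1)*s_c^2) / (n_s + n_c - 2) = 0.250762
Pooled SD = sqrt(0.250762) = 0.500761
Mean difference = -0.608571
|d| = |-0.608571| / 0.500761 = 1.215

1.215


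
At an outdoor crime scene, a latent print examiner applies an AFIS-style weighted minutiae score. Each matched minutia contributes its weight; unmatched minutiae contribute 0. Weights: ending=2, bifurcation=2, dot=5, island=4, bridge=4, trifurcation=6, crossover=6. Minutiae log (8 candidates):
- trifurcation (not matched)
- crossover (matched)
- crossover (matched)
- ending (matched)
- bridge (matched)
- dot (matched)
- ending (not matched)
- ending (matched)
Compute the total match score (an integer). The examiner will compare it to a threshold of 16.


Weighted minutiae match score:
  trifurcation: not matched, +0
  crossover: matched, +6 (running total 6)
  crossover: matched, +6 (running total 12)
  ending: matched, +2 (running total 14)
  bridge: matched, +4 (running total 18)
  dot: matched, +5 (running total 23)
  ending: not matched, +0
  ending: matched, +2 (running total 25)
Total score = 25
Threshold = 16; verdict = identification

25


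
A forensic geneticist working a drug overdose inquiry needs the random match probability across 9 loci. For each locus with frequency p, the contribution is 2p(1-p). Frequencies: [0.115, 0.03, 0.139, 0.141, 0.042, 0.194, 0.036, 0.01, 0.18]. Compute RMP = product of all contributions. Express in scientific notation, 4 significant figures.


Computing RMP for 9 loci:
Locus 1: 2 * 0.115 * 0.885 = 0.20355
Locus 2: 2 * 0.03 * 0.97 = 0.0582
Locus 3: 2 * 0.139 * 0.861 = 0.239358
Locus 4: 2 * 0.141 * 0.859 = 0.242238
Locus 5: 2 * 0.042 * 0.958 = 0.080472
Locus 6: 2 * 0.194 * 0.806 = 0.312728
Locus 7: 2 * 0.036 * 0.964 = 0.069408
Locus 8: 2 * 0.01 * 0.99 = 0.0198
Locus 9: 2 * 0.18 * 0.82 = 0.2952
RMP = 7.013e-09

7.013e-09


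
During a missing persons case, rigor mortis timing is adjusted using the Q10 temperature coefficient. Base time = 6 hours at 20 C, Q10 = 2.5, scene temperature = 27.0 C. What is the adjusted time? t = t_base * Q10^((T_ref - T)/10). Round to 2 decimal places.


Rigor mortis time adjustment:
Exponent = (T_ref - T_actual) / 10 = (20 - 27.0) / 10 = -0.7
Q10 factor = 2.5^-0.7 = 0.52655
t_adjusted = 6 * 0.52655 = 3.16 hours

3.16


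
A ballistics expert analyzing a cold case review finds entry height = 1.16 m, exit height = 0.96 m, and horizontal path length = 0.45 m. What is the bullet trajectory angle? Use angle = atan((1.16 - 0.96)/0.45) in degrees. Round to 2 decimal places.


Bullet trajectory angle:
Height difference = 1.16 - 0.96 = 0.2 m
angle = atan(0.2 / 0.45)
angle = atan(0.444444)
angle = 23.96 degrees

23.96


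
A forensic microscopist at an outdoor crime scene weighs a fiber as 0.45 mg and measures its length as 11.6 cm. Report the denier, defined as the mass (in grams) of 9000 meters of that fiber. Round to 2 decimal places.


Denier calculation:
Mass in grams = 0.45 mg / 1000 = 0.00045 g
Length in meters = 11.6 cm / 100 = 0.116 m
Linear density = mass / length = 0.00045 / 0.116 = 0.00387931 g/m
Denier = (g/m) * 9000 = 0.00387931 * 9000 = 34.91

34.91


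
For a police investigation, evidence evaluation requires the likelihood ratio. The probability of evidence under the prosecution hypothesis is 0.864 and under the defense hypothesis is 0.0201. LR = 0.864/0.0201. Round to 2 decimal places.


Likelihood ratio calculation:
LR = P(E|Hp) / P(E|Hd)
LR = 0.864 / 0.0201
LR = 42.99

42.99


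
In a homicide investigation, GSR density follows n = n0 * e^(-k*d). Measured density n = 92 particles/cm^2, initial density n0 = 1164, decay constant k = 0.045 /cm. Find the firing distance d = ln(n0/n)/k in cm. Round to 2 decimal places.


GSR distance calculation:
n0/n = 1164 / 92 = 12.652174
ln(n0/n) = 2.537829
d = 2.537829 / 0.045 = 56.40 cm

56.40


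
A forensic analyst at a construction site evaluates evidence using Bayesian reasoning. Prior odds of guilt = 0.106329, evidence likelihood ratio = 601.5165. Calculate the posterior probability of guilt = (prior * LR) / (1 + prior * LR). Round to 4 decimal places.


Bayesian evidence evaluation:
Posterior odds = prior_odds * LR = 0.106329 * 601.5165 = 63.95865
Posterior probability = posterior_odds / (1 + posterior_odds)
= 63.95865 / (1 + 63.95865)
= 63.95865 / 64.95865
= 0.9846

0.9846


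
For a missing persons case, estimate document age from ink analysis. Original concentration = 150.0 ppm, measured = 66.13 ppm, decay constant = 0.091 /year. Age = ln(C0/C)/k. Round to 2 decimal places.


Document age estimation:
C0/C = 150.0 / 66.13 = 2.268259
ln(C0/C) = 0.819013
t = 0.819013 / 0.091 = 9.00 years

9.00


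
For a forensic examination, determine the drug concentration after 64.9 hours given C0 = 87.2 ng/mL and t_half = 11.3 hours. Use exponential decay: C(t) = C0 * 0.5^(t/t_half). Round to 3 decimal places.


Drug concentration decay:
Number of half-lives = t / t_half = 64.9 / 11.3 = 5.743363
Decay factor = 0.5^5.743363 = 0.01866704
C(t) = 87.2 * 0.01866704 = 1.628 ng/mL

1.628


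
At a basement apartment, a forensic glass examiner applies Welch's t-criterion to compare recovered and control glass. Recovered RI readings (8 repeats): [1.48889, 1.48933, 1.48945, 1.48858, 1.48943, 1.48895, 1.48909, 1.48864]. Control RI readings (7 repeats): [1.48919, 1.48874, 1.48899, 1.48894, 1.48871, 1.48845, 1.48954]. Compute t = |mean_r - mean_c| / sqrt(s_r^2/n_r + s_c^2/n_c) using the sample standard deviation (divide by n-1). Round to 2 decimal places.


Welch's t-criterion for glass RI comparison:
Recovered mean = sum / n_r = 11.91236 / 8 = 1.489045
Control mean = sum / n_c = 10.42256 / 7 = 1.4889371
Recovered sample variance s_r^2 = 1.15543e-07
Control sample variance s_c^2 = 1.26324e-07
Welch SE (unpooled) = sqrt(s_r^2/n_r + s_c^2/n_c) = sqrt(1.44429e-08 + 1.80463e-08) = sqrt(3.24892e-08) = 0.000180248
|mean_r - mean_c| = 0.000107857
t = 0.000107857 / 0.000180248 = 0.60

0.60


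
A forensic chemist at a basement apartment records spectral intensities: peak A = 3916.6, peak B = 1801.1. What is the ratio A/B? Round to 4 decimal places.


Spectral peak ratio:
Peak A = 3916.6 counts
Peak B = 1801.1 counts
Ratio = 3916.6 / 1801.1 = 2.1746

2.1746


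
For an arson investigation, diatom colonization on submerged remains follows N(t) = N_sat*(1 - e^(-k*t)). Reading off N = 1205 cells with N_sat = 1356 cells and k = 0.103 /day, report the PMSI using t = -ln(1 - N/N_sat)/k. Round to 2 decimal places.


PMSI from diatom colonization curve:
N / N_sat = 1205 / 1356 = 0.888643
1 - N/N_sat = 0.111357
ln(1 - N/N_sat) = -2.195014
t = -ln(1 - N/N_sat) / k = -(-2.195014) / 0.103 = 21.31 days

21.31


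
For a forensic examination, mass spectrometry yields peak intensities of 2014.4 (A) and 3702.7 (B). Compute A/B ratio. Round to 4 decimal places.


Spectral peak ratio:
Peak A = 2014.4 counts
Peak B = 3702.7 counts
Ratio = 2014.4 / 3702.7 = 0.5440

0.5440


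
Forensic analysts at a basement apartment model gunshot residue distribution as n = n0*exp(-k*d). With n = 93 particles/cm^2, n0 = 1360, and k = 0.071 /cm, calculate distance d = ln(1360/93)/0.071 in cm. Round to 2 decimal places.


GSR distance calculation:
n0/n = 1360 / 93 = 14.623656
ln(n0/n) = 2.68264
d = 2.68264 / 0.071 = 37.78 cm

37.78


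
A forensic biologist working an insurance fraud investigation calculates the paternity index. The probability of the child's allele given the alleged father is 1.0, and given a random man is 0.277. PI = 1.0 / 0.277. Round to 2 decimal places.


Paternity Index calculation:
PI = P(allele|father) / P(allele|random)
PI = 1.0 / 0.277
PI = 3.61

3.61


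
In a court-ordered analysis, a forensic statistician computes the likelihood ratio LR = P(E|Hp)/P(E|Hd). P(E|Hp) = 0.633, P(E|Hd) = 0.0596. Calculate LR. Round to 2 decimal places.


Likelihood ratio calculation:
LR = P(E|Hp) / P(E|Hd)
LR = 0.633 / 0.0596
LR = 10.62

10.62


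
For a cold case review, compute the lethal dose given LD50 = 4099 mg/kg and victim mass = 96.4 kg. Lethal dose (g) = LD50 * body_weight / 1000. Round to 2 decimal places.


Lethal dose calculation:
Lethal dose = LD50 * body_weight / 1000
= 4099 * 96.4 / 1000
= 395143.6 / 1000
= 395.14 g

395.14


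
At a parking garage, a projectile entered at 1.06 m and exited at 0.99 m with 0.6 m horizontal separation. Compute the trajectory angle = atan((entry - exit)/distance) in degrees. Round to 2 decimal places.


Bullet trajectory angle:
Height difference = 1.06 - 0.99 = 0.07 m
angle = atan(0.07 / 0.6)
angle = atan(0.116667)
angle = 6.65 degrees

6.65


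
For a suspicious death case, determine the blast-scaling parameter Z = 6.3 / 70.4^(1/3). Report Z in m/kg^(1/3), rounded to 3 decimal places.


Scaled distance calculation:
W^(1/3) = 70.4^(1/3) = 4.12912
Z = R / W^(1/3) = 6.3 / 4.12912
Z = 1.526 m/kg^(1/3)

1.526


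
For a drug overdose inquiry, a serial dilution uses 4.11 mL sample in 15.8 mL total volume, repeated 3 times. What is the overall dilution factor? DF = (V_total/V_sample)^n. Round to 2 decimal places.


Dilution factor calculation:
Single dilution = V_total / V_sample = 15.8 / 4.11 ≈ 3.844282
Number of dilutions = 3
Total DF = (15.8 / 4.11)^3 (full precision, rounded at the end) = 56.81

56.81


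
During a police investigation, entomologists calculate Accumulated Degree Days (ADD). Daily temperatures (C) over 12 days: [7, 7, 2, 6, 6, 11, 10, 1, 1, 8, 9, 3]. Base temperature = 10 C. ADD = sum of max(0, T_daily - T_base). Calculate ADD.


Computing ADD day by day:
Day 1: max(0, 7 - 10) = 0
Day 2: max(0, 7 - 10) = 0
Day 3: max(0, 2 - 10) = 0
Day 4: max(0, 6 - 10) = 0
Day 5: max(0, 6 - 10) = 0
Day 6: max(0, 11 - 10) = 1
Day 7: max(0, 10 - 10) = 0
Day 8: max(0, 1 - 10) = 0
Day 9: max(0, 1 - 10) = 0
Day 10: max(0, 8 - 10) = 0
Day 11: max(0, 9 - 10) = 0
Day 12: max(0, 3 - 10) = 0
Total ADD = 1

1


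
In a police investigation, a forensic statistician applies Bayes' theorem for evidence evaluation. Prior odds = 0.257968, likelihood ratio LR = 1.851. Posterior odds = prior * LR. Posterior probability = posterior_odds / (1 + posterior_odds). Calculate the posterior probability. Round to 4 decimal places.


Bayesian evidence evaluation:
Posterior odds = prior_odds * LR = 0.257968 * 1.851 = 0.4774988
Posterior probability = posterior_odds / (1 + posterior_odds)
= 0.4774988 / (1 + 0.4774988)
= 0.4774988 / 1.4774988
= 0.3232

0.3232


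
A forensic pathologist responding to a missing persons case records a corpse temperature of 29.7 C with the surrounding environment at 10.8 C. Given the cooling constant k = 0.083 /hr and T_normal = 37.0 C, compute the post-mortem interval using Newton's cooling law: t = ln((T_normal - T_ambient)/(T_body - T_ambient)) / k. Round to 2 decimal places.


Using Newton's law of cooling:
t = ln((T_normal - T_ambient) / (T_body - T_ambient)) / k
T_normal - T_ambient = 26.2
T_body - T_ambient = 18.9
Ratio = 1.386243
ln(ratio) = 0.326597
t = 0.326597 / 0.083 = 3.93 hours

3.93


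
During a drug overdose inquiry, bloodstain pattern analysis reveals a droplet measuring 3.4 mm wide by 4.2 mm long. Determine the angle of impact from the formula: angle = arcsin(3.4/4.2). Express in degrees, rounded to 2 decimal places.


Blood spatter impact angle calculation:
width / length = 3.4 / 4.2 = 0.809524
angle = arcsin(0.809524)
angle = 54.05 degrees

54.05


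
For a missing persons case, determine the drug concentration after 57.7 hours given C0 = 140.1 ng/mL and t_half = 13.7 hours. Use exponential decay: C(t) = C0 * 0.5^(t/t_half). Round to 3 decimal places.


Drug concentration decay:
Number of half-lives = t / t_half = 57.7 / 13.7 = 4.211679
Decay factor = 0.5^4.211679 = 0.05397073
C(t) = 140.1 * 0.05397073 = 7.561 ng/mL

7.561


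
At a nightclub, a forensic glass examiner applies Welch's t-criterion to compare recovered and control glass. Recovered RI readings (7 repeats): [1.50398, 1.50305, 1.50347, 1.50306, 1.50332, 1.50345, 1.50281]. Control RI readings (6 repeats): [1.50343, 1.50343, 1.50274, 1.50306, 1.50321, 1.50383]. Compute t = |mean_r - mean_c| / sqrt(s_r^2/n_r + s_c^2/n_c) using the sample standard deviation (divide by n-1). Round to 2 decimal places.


Welch's t-criterion for glass RI comparison:
Recovered mean = sum / n_r = 10.52314 / 7 = 1.5033057
Control mean = sum / n_c = 9.0197 / 6 = 1.5032833
Recovered sample variance s_r^2 = 1.45695e-07
Control sample variance s_c^2 = 1.38467e-07
Welch SE (unpooled) = sqrt(s_r^2/n_r + s_c^2/n_c) = sqrt(2.08136e-08 + 2.30778e-08) = sqrt(4.38914e-08) = 0.000209503
|mean_r - mean_c| = 2.2381e-05
t = 2.2381e-05 / 0.000209503 = 0.11

0.11


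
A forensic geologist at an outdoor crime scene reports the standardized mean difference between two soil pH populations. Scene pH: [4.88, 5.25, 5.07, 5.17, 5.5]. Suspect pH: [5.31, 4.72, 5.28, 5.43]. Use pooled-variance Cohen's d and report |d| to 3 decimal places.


Pooled-variance Cohen's d for soil pH comparison:
Scene mean = 25.87 / 5 = 5.174
Suspect mean = 20.74 / 4 = 5.185
Scene sample variance s_s^2 = 0.05233
Suspect sample variance s_c^2 = 0.1003
Pooled variance = ((n_s-1)*s_s^2 + (n_c-1)*s_c^2) / (n_s + n_c - 2) = 0.072889
Pooled SD = sqrt(0.072889) = 0.26998
Mean difference = -0.011
|d| = |-0.011| / 0.26998 = 0.041

0.041


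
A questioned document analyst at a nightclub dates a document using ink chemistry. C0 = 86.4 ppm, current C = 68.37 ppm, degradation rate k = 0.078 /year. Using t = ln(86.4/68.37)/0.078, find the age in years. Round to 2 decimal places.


Document age estimation:
C0/C = 86.4 / 68.37 = 1.263712
ln(C0/C) = 0.234053
t = 0.234053 / 0.078 = 3.00 years

3.00


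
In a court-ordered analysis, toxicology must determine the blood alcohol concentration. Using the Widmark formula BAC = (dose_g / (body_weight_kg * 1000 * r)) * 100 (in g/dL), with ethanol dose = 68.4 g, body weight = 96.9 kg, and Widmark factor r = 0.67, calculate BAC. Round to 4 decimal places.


Applying the Widmark formula:
BAC = (dose_g / (body_wt * 1000 * r)) * 100
Denominator = 96.9 * 1000 * 0.67 = 64923
BAC = (68.4 / 64923) * 100
BAC = 0.1054 g/dL

0.1054
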